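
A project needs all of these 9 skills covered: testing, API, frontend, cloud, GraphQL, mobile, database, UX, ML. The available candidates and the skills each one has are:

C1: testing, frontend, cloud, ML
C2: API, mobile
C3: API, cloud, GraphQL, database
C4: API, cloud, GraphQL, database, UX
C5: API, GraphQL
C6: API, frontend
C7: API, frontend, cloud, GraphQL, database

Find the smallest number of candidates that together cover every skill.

3

C1, C2, C4 together cover {testing, API, frontend, cloud, GraphQL, mobile, database, UX, ML} — every skill.
No 2 of the 7 candidates cover everything (all 21 pairs fall short), so 3 is minimum.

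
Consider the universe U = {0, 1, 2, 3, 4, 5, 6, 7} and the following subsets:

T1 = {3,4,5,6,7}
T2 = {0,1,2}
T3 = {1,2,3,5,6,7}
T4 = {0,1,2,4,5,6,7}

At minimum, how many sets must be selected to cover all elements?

2

T1, T2 together cover {0, 1, 2, 3, 4, 5, 6, 7} — every element.
No single set contains all 8 elements, so 2 is optimal.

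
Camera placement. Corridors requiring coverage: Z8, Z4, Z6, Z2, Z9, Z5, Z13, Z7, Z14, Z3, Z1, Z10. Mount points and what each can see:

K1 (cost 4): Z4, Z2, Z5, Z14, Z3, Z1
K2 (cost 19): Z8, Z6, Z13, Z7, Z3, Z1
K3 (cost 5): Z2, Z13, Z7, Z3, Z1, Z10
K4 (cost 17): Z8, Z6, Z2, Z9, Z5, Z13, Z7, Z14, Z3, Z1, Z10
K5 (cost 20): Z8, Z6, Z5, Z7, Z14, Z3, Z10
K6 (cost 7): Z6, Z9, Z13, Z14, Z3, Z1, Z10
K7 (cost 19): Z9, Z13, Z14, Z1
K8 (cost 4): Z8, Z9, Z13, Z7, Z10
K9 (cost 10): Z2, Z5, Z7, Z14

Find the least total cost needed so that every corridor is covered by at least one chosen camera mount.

15

K1, K6, K8 cover every corridor at cost 4 + 7 + 4 = 15.
Any cover uses at least 2 camera mounts; among all covering selections none totals below 15.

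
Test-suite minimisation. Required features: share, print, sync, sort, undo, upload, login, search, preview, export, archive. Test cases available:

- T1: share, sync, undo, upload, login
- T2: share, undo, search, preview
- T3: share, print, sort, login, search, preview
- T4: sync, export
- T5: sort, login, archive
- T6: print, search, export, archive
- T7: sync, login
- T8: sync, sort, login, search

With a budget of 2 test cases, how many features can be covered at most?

9

Choosing T1, T3 covers {share, print, sync, sort, undo, upload, login, search, preview} — 9 features.
No choice of 2 test cases does better; here export, archive are left uncovered.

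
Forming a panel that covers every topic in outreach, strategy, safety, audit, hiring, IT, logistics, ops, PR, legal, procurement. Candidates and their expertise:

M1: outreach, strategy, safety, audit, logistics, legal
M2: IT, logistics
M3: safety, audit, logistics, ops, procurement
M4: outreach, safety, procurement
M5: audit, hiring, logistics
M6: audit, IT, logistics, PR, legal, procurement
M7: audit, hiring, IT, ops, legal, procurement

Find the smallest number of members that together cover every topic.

M1, M6, M7 together cover {outreach, strategy, safety, audit, hiring, IT, logistics, ops, PR, legal, procurement} — every topic.
No 2 of the 7 members cover everything (all 21 pairs fall short), so 3 is minimum.

3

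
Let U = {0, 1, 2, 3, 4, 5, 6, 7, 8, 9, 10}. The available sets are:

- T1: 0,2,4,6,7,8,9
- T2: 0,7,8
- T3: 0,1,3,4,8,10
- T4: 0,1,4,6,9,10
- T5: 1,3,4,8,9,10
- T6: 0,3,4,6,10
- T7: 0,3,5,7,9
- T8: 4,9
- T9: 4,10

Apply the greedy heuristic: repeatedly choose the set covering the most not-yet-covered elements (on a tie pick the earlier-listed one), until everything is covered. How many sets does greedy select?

3

Pick 1: T1 covers 7 new elements (0, 2, 4, 6, 7, 8, 9).
Pick 2: T3 covers 3 new elements (1, 3, 10).
Pick 3: T7 covers 1 new elements (5).
Greedy uses 3 sets.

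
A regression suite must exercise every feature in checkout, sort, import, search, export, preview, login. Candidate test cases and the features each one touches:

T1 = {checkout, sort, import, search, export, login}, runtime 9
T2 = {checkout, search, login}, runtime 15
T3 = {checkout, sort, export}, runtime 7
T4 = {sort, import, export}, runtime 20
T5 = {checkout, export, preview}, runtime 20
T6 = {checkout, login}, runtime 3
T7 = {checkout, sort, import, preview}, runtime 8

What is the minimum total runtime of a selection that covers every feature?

17

T1, T7 cover every feature at runtime 9 + 8 = 17.
Any cover uses at least 2 test cases; among all covering selections none totals below 17.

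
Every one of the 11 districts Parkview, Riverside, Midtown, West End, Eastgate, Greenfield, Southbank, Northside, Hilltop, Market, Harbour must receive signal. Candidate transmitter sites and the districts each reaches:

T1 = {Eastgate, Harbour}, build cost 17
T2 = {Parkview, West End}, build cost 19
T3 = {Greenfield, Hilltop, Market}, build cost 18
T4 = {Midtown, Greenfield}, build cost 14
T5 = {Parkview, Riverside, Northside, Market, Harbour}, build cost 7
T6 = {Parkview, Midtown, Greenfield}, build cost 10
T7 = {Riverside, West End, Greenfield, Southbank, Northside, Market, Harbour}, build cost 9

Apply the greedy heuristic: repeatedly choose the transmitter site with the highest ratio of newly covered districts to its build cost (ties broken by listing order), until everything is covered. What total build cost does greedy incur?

54

Pick 1: T7 adds 7 new (Riverside, West End, Greenfield, Southbank, Northside, Market, Harbour) at build cost 9 (ratio 7/9).
Pick 2: T6 adds 2 new (Parkview, Midtown) at build cost 10 (ratio 2/10).
Pick 3: T1 adds 1 new (Eastgate) at build cost 17 (ratio 1/17).
Pick 4: T3 adds 1 new (Hilltop) at build cost 18 (ratio 1/18).
Greedy total build cost: 9 + 10 + 17 + 18 = 54.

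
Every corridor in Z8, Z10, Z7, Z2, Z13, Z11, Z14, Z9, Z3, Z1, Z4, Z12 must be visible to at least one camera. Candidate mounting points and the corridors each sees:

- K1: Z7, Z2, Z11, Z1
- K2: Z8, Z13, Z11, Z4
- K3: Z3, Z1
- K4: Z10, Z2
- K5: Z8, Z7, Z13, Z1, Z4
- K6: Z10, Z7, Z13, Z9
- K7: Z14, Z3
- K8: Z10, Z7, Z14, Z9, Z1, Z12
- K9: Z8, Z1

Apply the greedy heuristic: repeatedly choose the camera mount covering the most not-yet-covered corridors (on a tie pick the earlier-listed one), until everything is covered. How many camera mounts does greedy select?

4

Pick 1: K8 covers 6 new corridors (Z10, Z7, Z14, Z9, Z1, Z12).
Pick 2: K2 covers 4 new corridors (Z8, Z13, Z11, Z4).
Pick 3: K1 covers 1 new corridors (Z2).
Pick 4: K3 covers 1 new corridors (Z3).
Greedy uses 4 camera mounts.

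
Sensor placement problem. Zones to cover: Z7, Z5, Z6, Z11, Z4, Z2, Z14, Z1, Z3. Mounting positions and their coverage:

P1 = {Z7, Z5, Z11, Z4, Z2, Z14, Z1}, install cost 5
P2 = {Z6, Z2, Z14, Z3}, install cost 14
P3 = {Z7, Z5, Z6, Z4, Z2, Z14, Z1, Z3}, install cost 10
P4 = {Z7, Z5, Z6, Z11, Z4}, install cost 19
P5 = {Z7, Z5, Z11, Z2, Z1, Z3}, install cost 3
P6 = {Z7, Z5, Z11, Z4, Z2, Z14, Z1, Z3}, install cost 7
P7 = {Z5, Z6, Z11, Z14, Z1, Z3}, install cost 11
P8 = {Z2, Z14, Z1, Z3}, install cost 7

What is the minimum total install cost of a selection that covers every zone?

P3, P5 cover every zone at install cost 10 + 3 = 13.
Any cover uses at least 2 sensor positions; among all covering selections none totals below 13.

13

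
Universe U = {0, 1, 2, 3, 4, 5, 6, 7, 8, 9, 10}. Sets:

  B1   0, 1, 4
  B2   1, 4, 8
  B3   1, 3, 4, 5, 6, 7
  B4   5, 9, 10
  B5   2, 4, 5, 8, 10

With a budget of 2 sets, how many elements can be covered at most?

Choosing B3, B5 covers {1, 2, 3, 4, 5, 6, 7, 8, 10} — 9 elements.
No choice of 2 sets does better; here 0, 9 are left uncovered.

9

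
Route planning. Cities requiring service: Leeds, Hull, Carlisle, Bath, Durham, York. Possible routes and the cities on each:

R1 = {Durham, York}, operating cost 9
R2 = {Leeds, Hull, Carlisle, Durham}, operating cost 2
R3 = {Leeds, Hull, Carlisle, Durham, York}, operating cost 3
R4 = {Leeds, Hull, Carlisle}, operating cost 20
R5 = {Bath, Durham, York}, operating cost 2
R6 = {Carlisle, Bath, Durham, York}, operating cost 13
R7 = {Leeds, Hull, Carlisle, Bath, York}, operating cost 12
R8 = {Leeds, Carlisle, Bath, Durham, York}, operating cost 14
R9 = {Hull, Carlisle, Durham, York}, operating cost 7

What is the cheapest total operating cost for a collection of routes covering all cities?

R2, R5 cover every city at operating cost 2 + 2 = 4.
Any cover uses at least 2 routes; among all covering selections none totals below 4.

4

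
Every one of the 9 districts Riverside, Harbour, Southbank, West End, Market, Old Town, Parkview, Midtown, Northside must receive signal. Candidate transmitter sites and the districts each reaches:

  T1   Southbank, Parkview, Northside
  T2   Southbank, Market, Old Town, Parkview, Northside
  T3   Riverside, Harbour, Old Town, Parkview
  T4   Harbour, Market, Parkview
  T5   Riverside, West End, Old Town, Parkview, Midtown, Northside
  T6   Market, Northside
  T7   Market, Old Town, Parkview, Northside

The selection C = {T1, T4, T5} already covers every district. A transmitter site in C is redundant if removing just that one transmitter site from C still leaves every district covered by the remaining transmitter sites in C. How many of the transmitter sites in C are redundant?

Drop T1: Southbank uncovered — not redundant.
Drop T4: Harbour, Market uncovered — not redundant.
Drop T5: Riverside, West End, Old Town, Midtown uncovered — not redundant.
None of the transmitter sites in C is redundant.

0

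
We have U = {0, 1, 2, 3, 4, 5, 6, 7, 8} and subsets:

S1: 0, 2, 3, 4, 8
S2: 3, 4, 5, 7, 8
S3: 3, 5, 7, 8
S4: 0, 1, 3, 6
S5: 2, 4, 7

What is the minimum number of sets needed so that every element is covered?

3

S1, S2, S4 together cover {0, 1, 2, 3, 4, 5, 6, 7, 8} — every element.
No 2 of the 5 sets cover everything (all 10 pairs fall short), so 3 is minimum.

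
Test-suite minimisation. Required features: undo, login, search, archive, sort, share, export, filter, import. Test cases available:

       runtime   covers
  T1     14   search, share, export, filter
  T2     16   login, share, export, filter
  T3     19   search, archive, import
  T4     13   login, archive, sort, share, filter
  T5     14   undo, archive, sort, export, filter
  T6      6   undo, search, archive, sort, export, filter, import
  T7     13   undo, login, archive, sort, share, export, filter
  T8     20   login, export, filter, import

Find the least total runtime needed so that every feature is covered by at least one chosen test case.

T4, T6 cover every feature at runtime 13 + 6 = 19.
Any cover uses at least 2 test cases; among all covering selections none totals below 19.

19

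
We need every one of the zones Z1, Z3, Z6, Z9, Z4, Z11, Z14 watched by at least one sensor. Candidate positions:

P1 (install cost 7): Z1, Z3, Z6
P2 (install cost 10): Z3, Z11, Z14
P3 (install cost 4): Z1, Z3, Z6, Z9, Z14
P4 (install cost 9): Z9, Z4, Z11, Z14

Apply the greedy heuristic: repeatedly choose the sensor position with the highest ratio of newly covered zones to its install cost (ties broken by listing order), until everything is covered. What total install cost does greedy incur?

Pick 1: P3 adds 5 new (Z1, Z3, Z6, Z9, Z14) at install cost 4 (ratio 5/4).
Pick 2: P4 adds 2 new (Z4, Z11) at install cost 9 (ratio 2/9).
Greedy total install cost: 4 + 9 = 13.

13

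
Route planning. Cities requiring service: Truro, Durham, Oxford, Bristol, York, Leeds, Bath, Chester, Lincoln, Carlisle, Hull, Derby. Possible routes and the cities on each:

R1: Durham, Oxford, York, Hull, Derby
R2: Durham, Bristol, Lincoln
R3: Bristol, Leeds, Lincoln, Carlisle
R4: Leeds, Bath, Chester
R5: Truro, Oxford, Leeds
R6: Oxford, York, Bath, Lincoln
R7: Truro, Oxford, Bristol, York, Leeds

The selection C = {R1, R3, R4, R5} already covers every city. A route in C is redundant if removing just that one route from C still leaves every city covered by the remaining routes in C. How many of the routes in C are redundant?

Drop R1: Durham, York, Hull, Derby uncovered — not redundant.
Drop R3: Bristol, Lincoln, Carlisle uncovered — not redundant.
Drop R4: Bath, Chester uncovered — not redundant.
Drop R5: Truro uncovered — not redundant.
None of the routes in C is redundant.

0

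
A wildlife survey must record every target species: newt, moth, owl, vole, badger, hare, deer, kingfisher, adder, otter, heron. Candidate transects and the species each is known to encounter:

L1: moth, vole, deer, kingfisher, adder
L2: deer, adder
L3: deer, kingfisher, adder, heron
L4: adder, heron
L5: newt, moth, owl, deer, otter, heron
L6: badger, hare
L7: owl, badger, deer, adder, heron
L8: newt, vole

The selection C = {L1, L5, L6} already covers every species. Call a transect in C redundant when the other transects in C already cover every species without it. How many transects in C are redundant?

0

Drop L1: vole, kingfisher, adder uncovered — not redundant.
Drop L5: newt, owl, otter, heron uncovered — not redundant.
Drop L6: badger, hare uncovered — not redundant.
None of the transects in C is redundant.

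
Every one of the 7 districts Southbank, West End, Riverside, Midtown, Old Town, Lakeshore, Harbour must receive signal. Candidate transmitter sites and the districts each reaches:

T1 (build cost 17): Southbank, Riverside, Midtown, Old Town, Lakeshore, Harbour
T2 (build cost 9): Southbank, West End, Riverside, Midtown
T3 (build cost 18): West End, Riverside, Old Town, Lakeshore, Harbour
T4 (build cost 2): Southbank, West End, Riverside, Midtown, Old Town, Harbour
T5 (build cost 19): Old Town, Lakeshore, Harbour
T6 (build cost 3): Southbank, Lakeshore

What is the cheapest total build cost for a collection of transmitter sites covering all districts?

T4, T6 cover every district at build cost 2 + 3 = 5.
Any cover uses at least 2 transmitter sites; among all covering selections none totals below 5.

5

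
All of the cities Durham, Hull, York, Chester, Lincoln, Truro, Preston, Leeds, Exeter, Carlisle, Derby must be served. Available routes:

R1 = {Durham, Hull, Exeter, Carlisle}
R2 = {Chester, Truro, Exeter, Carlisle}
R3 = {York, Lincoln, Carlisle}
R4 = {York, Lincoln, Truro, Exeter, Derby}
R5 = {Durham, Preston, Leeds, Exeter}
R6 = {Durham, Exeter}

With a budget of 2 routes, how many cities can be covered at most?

Choosing R1, R4 covers {Durham, Hull, York, Lincoln, Truro, Exeter, Carlisle, Derby} — 8 cities.
No choice of 2 routes does better; here Chester, Preston, Leeds are left uncovered.

8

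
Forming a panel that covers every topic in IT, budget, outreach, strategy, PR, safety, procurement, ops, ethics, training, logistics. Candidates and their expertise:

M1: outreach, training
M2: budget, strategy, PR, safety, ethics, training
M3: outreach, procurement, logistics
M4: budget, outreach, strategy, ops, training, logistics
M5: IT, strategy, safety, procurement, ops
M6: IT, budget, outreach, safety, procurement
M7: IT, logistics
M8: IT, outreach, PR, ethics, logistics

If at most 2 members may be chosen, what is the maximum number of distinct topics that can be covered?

9

Choosing M2, M3 covers {budget, outreach, strategy, PR, safety, procurement, ethics, training, logistics} — 9 topics.
No choice of 2 members does better; here IT, ops are left uncovered.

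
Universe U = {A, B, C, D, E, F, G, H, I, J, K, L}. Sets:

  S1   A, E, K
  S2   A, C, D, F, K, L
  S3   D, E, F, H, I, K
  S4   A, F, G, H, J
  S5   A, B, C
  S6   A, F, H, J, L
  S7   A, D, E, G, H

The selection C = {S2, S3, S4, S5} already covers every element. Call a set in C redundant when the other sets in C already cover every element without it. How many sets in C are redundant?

Drop S2: L uncovered — not redundant.
Drop S3: E, I uncovered — not redundant.
Drop S4: G, J uncovered — not redundant.
Drop S5: B uncovered — not redundant.
None of the sets in C is redundant.

0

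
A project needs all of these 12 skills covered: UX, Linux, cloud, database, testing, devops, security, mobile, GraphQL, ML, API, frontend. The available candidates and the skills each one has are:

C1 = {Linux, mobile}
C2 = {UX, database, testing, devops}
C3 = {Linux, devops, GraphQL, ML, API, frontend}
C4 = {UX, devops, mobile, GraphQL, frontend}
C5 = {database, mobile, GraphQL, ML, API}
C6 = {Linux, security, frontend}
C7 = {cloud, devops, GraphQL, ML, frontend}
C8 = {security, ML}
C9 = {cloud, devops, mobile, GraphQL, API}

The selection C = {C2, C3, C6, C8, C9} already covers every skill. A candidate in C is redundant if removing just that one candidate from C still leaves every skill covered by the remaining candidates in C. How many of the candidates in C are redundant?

3

Drop C2: UX, database, testing uncovered — not redundant.
Drop C3: the rest still cover every skill — redundant.
Drop C6: the rest still cover every skill — redundant.
Drop C8: the rest still cover every skill — redundant.
Drop C9: cloud, mobile uncovered — not redundant.
3 redundant: C3, C6, C8.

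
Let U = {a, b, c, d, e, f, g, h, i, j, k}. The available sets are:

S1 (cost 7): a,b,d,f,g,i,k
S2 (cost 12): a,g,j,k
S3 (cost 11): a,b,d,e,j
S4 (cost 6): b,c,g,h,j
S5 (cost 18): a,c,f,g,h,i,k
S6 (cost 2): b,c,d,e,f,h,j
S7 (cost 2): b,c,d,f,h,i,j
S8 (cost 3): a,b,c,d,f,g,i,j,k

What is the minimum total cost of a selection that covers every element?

S6, S8 cover every element at cost 2 + 3 = 5.
Any cover uses at least 2 sets; among all covering selections none totals below 5.

5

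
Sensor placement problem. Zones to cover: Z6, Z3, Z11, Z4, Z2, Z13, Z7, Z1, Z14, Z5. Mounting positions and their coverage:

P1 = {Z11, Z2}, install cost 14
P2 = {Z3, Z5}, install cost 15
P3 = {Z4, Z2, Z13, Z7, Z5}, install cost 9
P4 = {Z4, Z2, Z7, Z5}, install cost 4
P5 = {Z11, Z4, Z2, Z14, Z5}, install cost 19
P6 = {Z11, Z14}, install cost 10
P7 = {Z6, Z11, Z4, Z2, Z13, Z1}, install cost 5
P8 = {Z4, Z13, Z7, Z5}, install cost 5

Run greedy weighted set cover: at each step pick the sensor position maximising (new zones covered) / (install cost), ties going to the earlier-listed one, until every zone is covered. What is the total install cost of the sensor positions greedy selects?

34

Pick 1: P7 adds 6 new (Z6, Z11, Z4, Z2, Z13, Z1) at install cost 5 (ratio 6/5).
Pick 2: P4 adds 2 new (Z7, Z5) at install cost 4 (ratio 2/4).
Pick 3: P6 adds 1 new (Z14) at install cost 10 (ratio 1/10).
Pick 4: P2 adds 1 new (Z3) at install cost 15 (ratio 1/15).
Greedy total install cost: 5 + 4 + 10 + 15 = 34.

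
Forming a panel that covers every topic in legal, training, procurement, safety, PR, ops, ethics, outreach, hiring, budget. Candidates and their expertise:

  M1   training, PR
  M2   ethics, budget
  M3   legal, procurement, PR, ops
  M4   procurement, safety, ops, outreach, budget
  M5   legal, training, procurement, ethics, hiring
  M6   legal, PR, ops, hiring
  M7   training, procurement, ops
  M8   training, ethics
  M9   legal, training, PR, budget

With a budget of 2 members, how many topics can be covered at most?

9

Choosing M4, M5 covers {legal, training, procurement, safety, ops, ethics, outreach, hiring, budget} — 9 topics.
No choice of 2 members does better; here PR is left uncovered.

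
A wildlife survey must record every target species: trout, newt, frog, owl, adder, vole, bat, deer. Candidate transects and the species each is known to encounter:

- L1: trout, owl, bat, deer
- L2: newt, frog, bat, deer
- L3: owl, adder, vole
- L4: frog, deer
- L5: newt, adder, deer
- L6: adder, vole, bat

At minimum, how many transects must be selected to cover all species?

L1, L2, L3 together cover {trout, newt, frog, owl, adder, vole, bat, deer} — every species.
No 2 of the 6 transects cover everything (all 15 pairs fall short), so 3 is minimum.

3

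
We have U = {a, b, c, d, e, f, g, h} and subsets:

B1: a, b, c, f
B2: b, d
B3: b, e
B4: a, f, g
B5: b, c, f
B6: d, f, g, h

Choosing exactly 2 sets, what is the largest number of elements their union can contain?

7

Choosing B1, B6 covers {a, b, c, d, f, g, h} — 7 elements.
No choice of 2 sets does better; here e is left uncovered.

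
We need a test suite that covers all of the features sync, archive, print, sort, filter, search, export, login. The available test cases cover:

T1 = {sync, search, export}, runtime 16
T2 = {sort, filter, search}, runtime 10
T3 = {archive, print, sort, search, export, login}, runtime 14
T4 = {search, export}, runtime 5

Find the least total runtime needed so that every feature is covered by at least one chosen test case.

40

T1, T2, T3 cover every feature at runtime 16 + 10 + 14 = 40.
Any cover uses at least 3 test cases; among all covering selections none totals below 40.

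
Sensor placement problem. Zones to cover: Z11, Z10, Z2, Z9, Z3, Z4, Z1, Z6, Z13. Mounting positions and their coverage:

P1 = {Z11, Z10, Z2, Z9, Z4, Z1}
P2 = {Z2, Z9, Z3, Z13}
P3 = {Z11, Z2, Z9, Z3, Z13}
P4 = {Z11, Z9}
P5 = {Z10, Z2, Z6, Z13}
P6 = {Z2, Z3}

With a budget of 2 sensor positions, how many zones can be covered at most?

Choosing P1, P2 covers {Z11, Z10, Z2, Z9, Z3, Z4, Z1, Z13} — 8 zones.
No choice of 2 sensor positions does better; here Z6 is left uncovered.

8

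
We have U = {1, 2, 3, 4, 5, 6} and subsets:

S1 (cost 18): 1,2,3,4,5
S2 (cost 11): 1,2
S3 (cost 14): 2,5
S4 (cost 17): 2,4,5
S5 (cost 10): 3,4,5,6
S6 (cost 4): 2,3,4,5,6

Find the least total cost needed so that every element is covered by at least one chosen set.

15

S2, S6 cover every element at cost 11 + 4 = 15.
Any cover uses at least 2 sets; among all covering selections none totals below 15.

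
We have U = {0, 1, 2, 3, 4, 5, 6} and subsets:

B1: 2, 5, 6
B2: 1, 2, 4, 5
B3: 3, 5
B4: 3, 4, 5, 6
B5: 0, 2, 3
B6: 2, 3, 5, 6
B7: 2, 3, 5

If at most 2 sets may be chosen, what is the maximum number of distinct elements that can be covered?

Choosing B2, B4 covers {1, 2, 3, 4, 5, 6} — 6 elements.
No choice of 2 sets does better; here 0 is left uncovered.

6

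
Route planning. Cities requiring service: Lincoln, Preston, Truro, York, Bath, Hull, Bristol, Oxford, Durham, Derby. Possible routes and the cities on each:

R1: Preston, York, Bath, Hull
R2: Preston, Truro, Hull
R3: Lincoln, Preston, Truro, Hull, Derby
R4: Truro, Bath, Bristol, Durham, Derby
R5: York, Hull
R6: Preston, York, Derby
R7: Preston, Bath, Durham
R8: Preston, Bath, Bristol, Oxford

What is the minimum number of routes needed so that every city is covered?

R1, R3, R4, R8 together cover {Lincoln, Preston, Truro, York, Bath, Hull, Bristol, Oxford, Durham, Derby} — every city.
No 3 of the 8 routes cover everything (all 56 triples fall short), so 4 is minimum.

4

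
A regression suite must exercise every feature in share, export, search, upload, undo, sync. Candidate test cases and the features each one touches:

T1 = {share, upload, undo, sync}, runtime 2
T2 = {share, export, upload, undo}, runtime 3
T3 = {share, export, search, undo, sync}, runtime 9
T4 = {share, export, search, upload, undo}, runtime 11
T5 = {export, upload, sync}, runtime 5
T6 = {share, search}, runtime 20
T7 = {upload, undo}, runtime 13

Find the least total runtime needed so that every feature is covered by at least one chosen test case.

11

T1, T3 cover every feature at runtime 2 + 9 = 11.
Any cover uses at least 2 test cases; among all covering selections none totals below 11.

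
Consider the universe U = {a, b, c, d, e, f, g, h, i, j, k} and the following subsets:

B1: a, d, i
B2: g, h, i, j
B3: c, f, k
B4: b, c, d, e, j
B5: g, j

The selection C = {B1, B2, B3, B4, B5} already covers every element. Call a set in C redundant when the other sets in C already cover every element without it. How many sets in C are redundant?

1

Drop B1: a uncovered — not redundant.
Drop B2: h uncovered — not redundant.
Drop B3: f, k uncovered — not redundant.
Drop B4: b, e uncovered — not redundant.
Drop B5: the rest still cover every element — redundant.
1 redundant: B5.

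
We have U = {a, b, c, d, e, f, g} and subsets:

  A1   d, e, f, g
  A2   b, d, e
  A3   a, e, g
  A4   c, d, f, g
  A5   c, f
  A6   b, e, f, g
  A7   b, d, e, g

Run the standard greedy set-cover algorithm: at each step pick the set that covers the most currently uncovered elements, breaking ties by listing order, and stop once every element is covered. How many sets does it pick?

Pick 1: A1 covers 4 new elements (d, e, f, g).
Pick 2: A2 covers 1 new elements (b).
Pick 3: A3 covers 1 new elements (a).
Pick 4: A4 covers 1 new elements (c).
Greedy uses 4 sets. (The true minimum is 3.)

4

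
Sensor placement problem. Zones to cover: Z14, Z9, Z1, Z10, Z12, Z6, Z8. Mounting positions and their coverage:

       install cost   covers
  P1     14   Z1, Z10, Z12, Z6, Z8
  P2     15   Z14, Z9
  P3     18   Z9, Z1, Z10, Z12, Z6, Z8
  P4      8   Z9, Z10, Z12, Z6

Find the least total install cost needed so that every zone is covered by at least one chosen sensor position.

29

P1, P2 cover every zone at install cost 14 + 15 = 29.
Any cover uses at least 2 sensor positions; among all covering selections none totals below 29.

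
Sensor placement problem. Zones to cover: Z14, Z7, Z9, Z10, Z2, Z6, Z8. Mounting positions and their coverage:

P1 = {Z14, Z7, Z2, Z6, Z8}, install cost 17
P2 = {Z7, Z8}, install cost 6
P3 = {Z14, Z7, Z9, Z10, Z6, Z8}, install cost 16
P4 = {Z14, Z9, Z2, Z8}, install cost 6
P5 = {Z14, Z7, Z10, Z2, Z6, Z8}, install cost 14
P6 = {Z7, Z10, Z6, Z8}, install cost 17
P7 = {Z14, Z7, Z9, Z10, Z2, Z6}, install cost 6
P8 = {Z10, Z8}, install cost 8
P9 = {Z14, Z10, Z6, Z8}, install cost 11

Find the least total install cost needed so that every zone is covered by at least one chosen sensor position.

12

P2, P7 cover every zone at install cost 6 + 6 = 12.
Any cover uses at least 2 sensor positions; among all covering selections none totals below 12.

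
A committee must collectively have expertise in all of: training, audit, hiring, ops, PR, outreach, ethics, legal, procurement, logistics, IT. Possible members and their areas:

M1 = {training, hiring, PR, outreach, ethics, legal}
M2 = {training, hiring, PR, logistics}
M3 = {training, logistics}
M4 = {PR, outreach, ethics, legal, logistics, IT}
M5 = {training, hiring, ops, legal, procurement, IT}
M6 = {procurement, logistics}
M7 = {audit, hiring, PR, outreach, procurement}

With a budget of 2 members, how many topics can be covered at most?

10

Choosing M4, M5 covers {training, hiring, ops, PR, outreach, ethics, legal, procurement, logistics, IT} — 10 topics.
No choice of 2 members does better; here audit is left uncovered.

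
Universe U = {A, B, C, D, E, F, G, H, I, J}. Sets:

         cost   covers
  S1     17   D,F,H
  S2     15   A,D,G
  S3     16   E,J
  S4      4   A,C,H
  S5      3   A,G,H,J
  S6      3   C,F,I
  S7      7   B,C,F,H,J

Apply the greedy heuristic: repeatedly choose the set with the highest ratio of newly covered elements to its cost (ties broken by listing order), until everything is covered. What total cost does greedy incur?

Pick 1: S5 adds 4 new (A, G, H, J) at cost 3 (ratio 4/3).
Pick 2: S6 adds 3 new (C, F, I) at cost 3 (ratio 3/3).
Pick 3: S7 adds 1 new (B) at cost 7 (ratio 1/7).
Pick 4: S2 adds 1 new (D) at cost 15 (ratio 1/15).
Pick 5: S3 adds 1 new (E) at cost 16 (ratio 1/16).
Greedy total cost: 3 + 3 + 7 + 15 + 16 = 44. (The true optimum is 41, so greedy overshoots here.)

44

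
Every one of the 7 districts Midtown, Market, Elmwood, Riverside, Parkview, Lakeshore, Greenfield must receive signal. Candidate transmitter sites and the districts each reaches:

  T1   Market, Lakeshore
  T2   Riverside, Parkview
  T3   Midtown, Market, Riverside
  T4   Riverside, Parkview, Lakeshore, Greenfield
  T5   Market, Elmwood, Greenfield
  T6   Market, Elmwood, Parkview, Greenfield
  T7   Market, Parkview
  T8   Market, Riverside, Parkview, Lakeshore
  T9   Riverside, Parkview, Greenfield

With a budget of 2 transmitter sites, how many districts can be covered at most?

Choosing T3, T4 covers {Midtown, Market, Riverside, Parkview, Lakeshore, Greenfield} — 6 districts.
No choice of 2 transmitter sites does better; here Elmwood is left uncovered.

6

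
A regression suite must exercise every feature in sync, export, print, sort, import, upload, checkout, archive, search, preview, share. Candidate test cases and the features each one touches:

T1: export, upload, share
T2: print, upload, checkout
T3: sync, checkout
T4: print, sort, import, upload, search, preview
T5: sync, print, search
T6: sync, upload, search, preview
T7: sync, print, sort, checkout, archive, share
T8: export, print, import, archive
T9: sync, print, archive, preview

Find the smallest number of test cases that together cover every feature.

3

T1, T4, T7 together cover {sync, export, print, sort, import, upload, checkout, archive, search, preview, share} — every feature.
No 2 of the 9 test cases cover everything (all 36 pairs fall short), so 3 is minimum.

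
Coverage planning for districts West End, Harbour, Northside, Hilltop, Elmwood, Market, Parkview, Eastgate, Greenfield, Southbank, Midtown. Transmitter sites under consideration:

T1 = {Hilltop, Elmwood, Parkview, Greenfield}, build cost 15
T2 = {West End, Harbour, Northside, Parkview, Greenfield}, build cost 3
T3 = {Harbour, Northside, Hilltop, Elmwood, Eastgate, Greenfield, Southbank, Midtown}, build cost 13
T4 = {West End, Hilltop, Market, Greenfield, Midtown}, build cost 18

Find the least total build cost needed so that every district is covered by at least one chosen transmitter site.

T2, T3, T4 cover every district at build cost 3 + 13 + 18 = 34.
Any cover uses at least 3 transmitter sites; among all covering selections none totals below 34.

34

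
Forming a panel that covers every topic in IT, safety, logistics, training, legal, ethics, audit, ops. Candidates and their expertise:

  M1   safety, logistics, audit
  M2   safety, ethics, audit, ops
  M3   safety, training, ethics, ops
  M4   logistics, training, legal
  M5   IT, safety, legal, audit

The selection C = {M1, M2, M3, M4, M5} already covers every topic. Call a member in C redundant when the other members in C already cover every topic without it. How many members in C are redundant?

Drop M1: the rest still cover every topic — redundant.
Drop M2: the rest still cover every topic — redundant.
Drop M3: the rest still cover every topic — redundant.
Drop M4: the rest still cover every topic — redundant.
Drop M5: IT uncovered — not redundant.
4 redundant: M1, M2, M3, M4.

4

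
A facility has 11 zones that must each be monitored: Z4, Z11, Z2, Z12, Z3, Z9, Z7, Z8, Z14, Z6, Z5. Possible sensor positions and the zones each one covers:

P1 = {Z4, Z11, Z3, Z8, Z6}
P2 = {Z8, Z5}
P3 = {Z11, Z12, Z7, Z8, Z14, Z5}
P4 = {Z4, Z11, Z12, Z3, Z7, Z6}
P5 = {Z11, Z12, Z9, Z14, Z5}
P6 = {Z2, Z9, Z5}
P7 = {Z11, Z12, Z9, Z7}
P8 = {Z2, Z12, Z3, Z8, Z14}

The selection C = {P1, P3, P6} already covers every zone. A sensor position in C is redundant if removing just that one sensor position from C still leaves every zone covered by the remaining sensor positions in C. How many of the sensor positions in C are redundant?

Drop P1: Z4, Z3, Z6 uncovered — not redundant.
Drop P3: Z12, Z7, Z14 uncovered — not redundant.
Drop P6: Z2, Z9 uncovered — not redundant.
None of the sensor positions in C is redundant.

0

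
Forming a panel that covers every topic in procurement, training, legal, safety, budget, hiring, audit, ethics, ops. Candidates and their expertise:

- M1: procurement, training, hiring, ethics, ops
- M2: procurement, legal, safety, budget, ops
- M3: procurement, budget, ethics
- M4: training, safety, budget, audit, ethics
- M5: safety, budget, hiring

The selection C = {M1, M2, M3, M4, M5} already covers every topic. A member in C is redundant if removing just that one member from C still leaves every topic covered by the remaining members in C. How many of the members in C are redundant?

Drop M1: the rest still cover every topic — redundant.
Drop M2: legal uncovered — not redundant.
Drop M3: the rest still cover every topic — redundant.
Drop M4: audit uncovered — not redundant.
Drop M5: the rest still cover every topic — redundant.
3 redundant: M1, M3, M5.

3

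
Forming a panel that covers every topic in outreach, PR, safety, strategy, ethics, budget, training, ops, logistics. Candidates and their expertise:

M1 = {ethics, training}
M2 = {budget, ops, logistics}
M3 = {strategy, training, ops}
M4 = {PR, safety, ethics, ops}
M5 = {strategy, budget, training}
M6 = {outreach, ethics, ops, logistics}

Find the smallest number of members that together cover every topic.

M4, M5, M6 together cover {outreach, PR, safety, strategy, ethics, budget, training, ops, logistics} — every topic.
No 2 of the 6 members cover everything (all 15 pairs fall short), so 3 is minimum.

3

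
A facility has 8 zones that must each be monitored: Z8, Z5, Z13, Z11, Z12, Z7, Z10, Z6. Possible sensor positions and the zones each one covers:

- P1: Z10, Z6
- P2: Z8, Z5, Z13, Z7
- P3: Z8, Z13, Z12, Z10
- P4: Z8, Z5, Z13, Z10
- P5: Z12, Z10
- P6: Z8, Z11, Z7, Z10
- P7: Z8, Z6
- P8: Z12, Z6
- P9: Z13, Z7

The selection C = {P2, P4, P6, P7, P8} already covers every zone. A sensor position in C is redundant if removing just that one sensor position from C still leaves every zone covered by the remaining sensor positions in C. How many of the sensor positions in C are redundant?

Drop P2: the rest still cover every zone — redundant.
Drop P4: the rest still cover every zone — redundant.
Drop P6: Z11 uncovered — not redundant.
Drop P7: the rest still cover every zone — redundant.
Drop P8: Z12 uncovered — not redundant.
3 redundant: P2, P4, P7.

3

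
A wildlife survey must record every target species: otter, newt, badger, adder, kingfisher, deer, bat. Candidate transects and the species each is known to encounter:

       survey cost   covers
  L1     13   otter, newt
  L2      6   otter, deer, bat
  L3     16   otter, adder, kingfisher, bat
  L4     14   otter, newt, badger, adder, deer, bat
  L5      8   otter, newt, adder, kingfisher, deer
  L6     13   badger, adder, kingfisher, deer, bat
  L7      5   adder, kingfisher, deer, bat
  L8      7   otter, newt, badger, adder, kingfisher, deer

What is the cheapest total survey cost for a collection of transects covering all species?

L7, L8 cover every species at survey cost 5 + 7 = 12.
Any cover uses at least 2 transects; among all covering selections none totals below 12.

12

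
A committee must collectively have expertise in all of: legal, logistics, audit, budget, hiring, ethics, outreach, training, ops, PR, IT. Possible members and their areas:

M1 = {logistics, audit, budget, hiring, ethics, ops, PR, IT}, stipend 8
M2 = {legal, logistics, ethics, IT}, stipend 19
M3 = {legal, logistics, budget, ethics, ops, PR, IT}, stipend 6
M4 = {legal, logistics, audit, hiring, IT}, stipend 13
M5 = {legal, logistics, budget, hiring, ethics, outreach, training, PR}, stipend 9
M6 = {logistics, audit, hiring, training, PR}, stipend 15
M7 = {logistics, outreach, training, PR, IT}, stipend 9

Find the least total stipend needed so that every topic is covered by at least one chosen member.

M1, M5 cover every topic at stipend 8 + 9 = 17.
Any cover uses at least 2 members; among all covering selections none totals below 17.

17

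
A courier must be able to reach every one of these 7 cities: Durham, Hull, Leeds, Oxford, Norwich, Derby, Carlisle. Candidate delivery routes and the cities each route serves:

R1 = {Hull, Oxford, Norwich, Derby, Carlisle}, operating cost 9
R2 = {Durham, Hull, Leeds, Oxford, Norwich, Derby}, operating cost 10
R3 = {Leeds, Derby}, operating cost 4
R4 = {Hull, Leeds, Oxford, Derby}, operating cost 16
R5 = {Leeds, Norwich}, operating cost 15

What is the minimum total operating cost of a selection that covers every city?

R1, R2 cover every city at operating cost 9 + 10 = 19.
Any cover uses at least 2 routes; among all covering selections none totals below 19.

19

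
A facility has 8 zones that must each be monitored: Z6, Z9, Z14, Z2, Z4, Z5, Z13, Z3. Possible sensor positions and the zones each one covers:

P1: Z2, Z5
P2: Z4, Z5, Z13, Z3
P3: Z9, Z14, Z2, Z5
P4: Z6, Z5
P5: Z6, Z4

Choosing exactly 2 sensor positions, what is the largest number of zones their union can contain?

7

Choosing P2, P3 covers {Z9, Z14, Z2, Z4, Z5, Z13, Z3} — 7 zones.
No choice of 2 sensor positions does better; here Z6 is left uncovered.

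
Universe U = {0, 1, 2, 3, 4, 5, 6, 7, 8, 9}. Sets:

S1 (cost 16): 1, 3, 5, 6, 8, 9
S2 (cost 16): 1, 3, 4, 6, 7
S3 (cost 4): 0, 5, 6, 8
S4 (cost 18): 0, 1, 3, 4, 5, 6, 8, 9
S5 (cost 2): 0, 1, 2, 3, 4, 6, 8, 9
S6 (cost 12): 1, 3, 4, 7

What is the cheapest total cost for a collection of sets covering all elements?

S3, S5, S6 cover every element at cost 4 + 2 + 12 = 18.
Any cover uses at least 3 sets; among all covering selections none totals below 18.

18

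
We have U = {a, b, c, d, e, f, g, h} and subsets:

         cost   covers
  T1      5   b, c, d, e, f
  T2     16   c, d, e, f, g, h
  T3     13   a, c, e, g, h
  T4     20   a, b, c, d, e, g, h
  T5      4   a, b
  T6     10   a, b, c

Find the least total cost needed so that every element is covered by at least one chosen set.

18

T1, T3 cover every element at cost 5 + 13 = 18.
Any cover uses at least 2 sets; among all covering selections none totals below 18.
Greedy by coverage-per-cost would pick T1, T5, T3 for 22 — worse than the optimum 18.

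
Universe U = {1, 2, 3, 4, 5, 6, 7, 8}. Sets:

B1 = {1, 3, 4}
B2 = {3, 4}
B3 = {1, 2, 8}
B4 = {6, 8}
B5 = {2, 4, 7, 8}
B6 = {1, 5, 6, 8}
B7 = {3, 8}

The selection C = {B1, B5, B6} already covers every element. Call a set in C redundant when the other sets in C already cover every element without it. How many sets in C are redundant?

0

Drop B1: 3 uncovered — not redundant.
Drop B5: 2, 7 uncovered — not redundant.
Drop B6: 5, 6 uncovered — not redundant.
None of the sets in C is redundant.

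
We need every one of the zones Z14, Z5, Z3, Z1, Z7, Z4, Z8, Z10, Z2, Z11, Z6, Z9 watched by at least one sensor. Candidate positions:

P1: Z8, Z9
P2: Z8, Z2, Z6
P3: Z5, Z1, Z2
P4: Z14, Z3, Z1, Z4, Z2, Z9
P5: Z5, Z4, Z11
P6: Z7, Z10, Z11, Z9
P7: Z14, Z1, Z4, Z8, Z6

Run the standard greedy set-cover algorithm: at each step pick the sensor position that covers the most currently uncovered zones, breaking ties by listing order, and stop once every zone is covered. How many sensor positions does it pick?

4

Pick 1: P4 covers 6 new zones (Z14, Z3, Z1, Z4, Z2, Z9).
Pick 2: P6 covers 3 new zones (Z7, Z10, Z11).
Pick 3: P2 covers 2 new zones (Z8, Z6).
Pick 4: P3 covers 1 new zones (Z5).
Greedy uses 4 sensor positions.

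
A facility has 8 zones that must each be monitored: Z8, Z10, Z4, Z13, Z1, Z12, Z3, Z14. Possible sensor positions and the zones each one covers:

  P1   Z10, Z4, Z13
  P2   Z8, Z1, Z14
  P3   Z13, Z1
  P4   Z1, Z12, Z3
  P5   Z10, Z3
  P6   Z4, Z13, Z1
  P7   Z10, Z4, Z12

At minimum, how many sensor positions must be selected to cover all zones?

3

P1, P2, P4 together cover {Z8, Z10, Z4, Z13, Z1, Z12, Z3, Z14} — every zone.
No 2 of the 7 sensor positions cover everything (all 21 pairs fall short), so 3 is minimum.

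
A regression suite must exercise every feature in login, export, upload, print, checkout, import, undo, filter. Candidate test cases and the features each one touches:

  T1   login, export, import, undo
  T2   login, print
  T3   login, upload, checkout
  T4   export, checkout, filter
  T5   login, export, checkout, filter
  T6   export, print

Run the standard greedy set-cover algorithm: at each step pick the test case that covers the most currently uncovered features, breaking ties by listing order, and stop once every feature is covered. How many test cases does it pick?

4

Pick 1: T1 covers 4 new features (login, export, import, undo).
Pick 2: T3 covers 2 new features (upload, checkout).
Pick 3: T2 covers 1 new features (print).
Pick 4: T4 covers 1 new features (filter).
Greedy uses 4 test cases.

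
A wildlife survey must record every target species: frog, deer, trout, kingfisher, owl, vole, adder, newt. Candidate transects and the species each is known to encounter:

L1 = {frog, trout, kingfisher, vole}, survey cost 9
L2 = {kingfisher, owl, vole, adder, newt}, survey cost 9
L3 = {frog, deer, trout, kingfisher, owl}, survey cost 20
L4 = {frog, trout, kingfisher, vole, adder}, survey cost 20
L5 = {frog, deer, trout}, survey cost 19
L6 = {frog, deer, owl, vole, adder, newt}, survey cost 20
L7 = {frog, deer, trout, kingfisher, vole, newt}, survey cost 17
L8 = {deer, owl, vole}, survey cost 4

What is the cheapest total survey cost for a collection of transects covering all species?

22

L1, L2, L8 cover every species at survey cost 9 + 9 + 4 = 22.
Any cover uses at least 2 transects; among all covering selections none totals below 22.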